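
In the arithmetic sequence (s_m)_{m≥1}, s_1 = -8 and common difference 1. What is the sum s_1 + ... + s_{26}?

117

s_m = -8 + (m - 1)·1.
s_{26} = 17; S = 26·(-8 + 17)/2 = 117.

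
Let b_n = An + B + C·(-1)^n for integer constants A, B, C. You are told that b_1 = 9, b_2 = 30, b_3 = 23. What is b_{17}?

The three given values yield: A + B - C = 9; 2A + B + C = 30; 3A + B - C = 23.
Subtracting the first from the second: A + 2C = 21.
Subtracting the second from the third: A - 2C = -7.
Solving: C = 7, A = 7, then B = 9.
So b_n = 7·n + 9 + 7·(-1)^n; at n=17 this is 121.

121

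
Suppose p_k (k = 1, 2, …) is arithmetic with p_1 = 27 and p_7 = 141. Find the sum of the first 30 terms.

Common difference d = (141 - 27) / (7 - 1) = 19.
p_k = 27 + (k - 1)·19.
p_{30} = 578; S = 30·(27 + 578)/2 = 9075.

9075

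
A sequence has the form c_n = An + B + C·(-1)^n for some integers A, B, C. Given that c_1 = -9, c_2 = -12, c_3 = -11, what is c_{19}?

-27

The three given values yield: A + B - C = -9; 2A + B + C = -12; 3A + B - C = -11.
Subtracting the first from the second: A + 2C = -3.
Subtracting the second from the third: A - 2C = 1.
Solving: C = -1, A = -1, then B = -9.
Hence c_{19} = -1·19 + (-9) + (-1)·(-1) = -27.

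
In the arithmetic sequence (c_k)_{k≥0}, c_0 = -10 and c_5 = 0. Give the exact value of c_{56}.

102

Common difference d = (0 - (-10)) / (5 - 0) = 2.
c_k = -10 + (k - 0)·2.
c_{56} = -10 + 56·2 = 102.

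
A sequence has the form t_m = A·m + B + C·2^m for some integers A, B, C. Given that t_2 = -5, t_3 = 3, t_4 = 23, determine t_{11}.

Write the equations: 2A + B + 4C = -5; 3A + B + 8C = 3; 4A + B + 16C = 23.
Subtracting the first from the second: A + 4C = 8.
Subtracting the second from the third: A + 8C = 20.
Solving: C = 3, A = -4, then B = -9.
So t_m = -4·m + (-9) + 3·2^m; at m=11 this is 6091.

6091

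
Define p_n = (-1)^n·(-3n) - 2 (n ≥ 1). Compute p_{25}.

(-1)^25 = -1; -3n at n=25 is -75; so p_{25} = 73.

73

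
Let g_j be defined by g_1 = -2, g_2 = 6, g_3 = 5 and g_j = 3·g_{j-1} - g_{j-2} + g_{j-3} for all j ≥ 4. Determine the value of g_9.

1354

g_4 = 7  g_5 = 22  g_6 = 64  g_7 = 177  g_8 = 489  g_9 = 1354.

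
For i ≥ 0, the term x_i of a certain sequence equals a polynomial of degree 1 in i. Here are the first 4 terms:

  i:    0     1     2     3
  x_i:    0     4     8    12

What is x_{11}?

1st diffs: 4, 4, 4 (constant).
So x_i = 4i.
Evaluating at i = 11 gives x_{11} = 44.

44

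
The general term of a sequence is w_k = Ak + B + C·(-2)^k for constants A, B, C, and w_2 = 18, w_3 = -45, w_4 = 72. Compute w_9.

Plug in k = 2, 3, 4: 2A + B + 4C = 18; 3A + B - 8C = -45; 4A + B + 16C = 72.
Subtracting the first from the second: A - 12C = -63.
Subtracting the second from the third: A + 24C = 117.
Solving: C = 5, A = -3, then B = 4.
Hence w_9 = -3·9 + 4 + 5·(-512) = -2583.

-2583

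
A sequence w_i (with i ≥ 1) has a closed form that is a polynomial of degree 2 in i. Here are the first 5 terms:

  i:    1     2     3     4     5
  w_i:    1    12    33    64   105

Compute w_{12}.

672

1st diffs: 11, 21, 31, 41.
2nd diffs: 10, 10, 10 (constant).
So w_i = 5i^2 - 4i.
Evaluating at i = 12 gives w_{12} = 672.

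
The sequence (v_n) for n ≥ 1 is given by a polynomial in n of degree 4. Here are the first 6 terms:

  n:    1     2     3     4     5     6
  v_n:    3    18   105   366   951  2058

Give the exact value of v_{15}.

1st diffs: 15, 87, 261, 585, 1107.
2nd diffs: 72, 174, 324, 522.
3rd diffs: 102, 150, 198.
4th diffs: 48, 48 (constant).
Newton forward-difference form: v_n = 3 + 15·C(n-1,1) + 72·C(n-1,2) + 102·C(n-1,3) + 48·C(n-1,4).
At n = 15: n-1 = 14, so v_{15} = 3 + 210 + 6552 + 37128 + 48048 = 91941.

91941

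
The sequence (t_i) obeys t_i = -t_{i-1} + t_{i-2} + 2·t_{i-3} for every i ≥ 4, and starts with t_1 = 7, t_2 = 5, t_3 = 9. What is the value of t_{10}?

26

Iterate the recurrence:
t_4 = 10; t_5 = 9; t_6 = 19; t_7 = 10; t_8 = 27; t_9 = 21; t_{10} = 26.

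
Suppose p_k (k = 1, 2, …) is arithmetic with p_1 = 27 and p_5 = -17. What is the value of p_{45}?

Common difference d = (-17 - 27) / (5 - 1) = -11.
p_k = 27 + (k - 1)·(-11).
p_{45} = 27 + 44·(-11) = -457.

-457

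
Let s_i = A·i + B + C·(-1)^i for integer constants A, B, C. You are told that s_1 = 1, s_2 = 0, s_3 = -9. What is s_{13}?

At i = 1, 2, 3: A + B - C = 1; 2A + B + C = 0; 3A + B - C = -9.
Subtracting the first from the second: A + 2C = -1.
Subtracting the second from the third: A - 2C = -9.
Solving: C = 2, A = -5, then B = 8.
Hence s_{13} = -5·13 + 8 + 2·(-1) = -59.

-59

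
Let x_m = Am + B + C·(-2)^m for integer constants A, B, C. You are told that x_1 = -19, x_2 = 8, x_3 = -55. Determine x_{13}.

-41005

At m = 1, 2, 3: A + B - 2C = -19; 2A + B + 4C = 8; 3A + B - 8C = -55.
Subtracting the first from the second: A + 6C = 27.
Subtracting the second from the third: A - 12C = -63.
Solving: C = 5, A = -3, then B = -6.
Therefore x_{13} = -39 + (-6) + 5·(-8192) = -41005.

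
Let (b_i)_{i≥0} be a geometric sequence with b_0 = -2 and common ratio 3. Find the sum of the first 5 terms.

-242

b_i = (-2)·3^(i-0).
S = (-2)·(3^5 - 1)/(3 - 1) = (-2)·(243 - 1)/(2) = -242.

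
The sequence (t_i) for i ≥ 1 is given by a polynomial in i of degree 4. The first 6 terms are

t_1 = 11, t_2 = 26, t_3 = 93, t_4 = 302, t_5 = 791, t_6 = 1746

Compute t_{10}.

1st diffs: 15, 67, 209, 489, 955.
2nd diffs: 52, 142, 280, 466.
3rd diffs: 90, 138, 186.
4th diffs: 48, 48 (constant).
Newton forward-difference form: t_i = 11 + 15·C(i-1,1) + 52·C(i-1,2) + 90·C(i-1,3) + 48·C(i-1,4).
At i = 10: i-1 = 9, so t_{10} = 11 + 135 + 1872 + 7560 + 6048 = 15626.

15626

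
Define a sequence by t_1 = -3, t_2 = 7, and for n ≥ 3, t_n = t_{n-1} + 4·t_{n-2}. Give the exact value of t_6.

95

Iterate the recurrence:
t_3 = -5;  t_4 = 23;  t_5 = 3;  t_6 = 95.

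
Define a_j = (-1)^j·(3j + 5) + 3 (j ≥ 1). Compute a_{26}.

(-1)^26 = 1; 3j + 5 at j=26 is 83; so a_{26} = 86.

86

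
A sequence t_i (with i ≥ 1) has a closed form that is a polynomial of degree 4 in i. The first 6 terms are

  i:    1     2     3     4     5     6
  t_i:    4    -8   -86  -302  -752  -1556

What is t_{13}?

1st diffs: -12, -78, -216, -450, -804.
2nd diffs: -66, -138, -234, -354.
3rd diffs: -72, -96, -120.
4th diffs: -24, -24 (constant).
Newton forward-difference form: t_i = 4 + (-12)·C(i-1,1) + (-66)·C(i-1,2) + (-72)·C(i-1,3) + (-24)·C(i-1,4).
At i = 13: i-1 = 12, so t_{13} = 4 - 144 - 4356 - 15840 - 11880 = -32216.

-32216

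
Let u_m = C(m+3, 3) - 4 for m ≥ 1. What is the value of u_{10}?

C(13, 3) = 286, so u_{10} = 282.

282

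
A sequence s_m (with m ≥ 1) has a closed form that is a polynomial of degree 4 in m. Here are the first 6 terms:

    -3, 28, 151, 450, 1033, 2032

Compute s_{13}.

1st diffs: 31, 123, 299, 583, 999.
2nd diffs: 92, 176, 284, 416.
3rd diffs: 84, 108, 132.
4th diffs: 24, 24 (constant).
Newton forward-difference form: s_m = -3 + 31·C(m-1,1) + 92·C(m-1,2) + 84·C(m-1,3) + 24·C(m-1,4).
At m = 13: m-1 = 12, so s_{13} = -3 + 372 + 6072 + 18480 + 11880 = 36801.

36801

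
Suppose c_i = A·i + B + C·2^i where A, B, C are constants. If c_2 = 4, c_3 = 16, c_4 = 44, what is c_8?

Plug in i = 2, 3, 4: 2A + B + 4C = 4; 3A + B + 8C = 16; 4A + B + 16C = 44.
Subtracting the first from the second: A + 4C = 12.
Subtracting the second from the third: A + 8C = 28.
Solving: C = 4, A = -4, then B = -4.
Therefore c_8 = -32 + (-4) + 4·256 = 988.

988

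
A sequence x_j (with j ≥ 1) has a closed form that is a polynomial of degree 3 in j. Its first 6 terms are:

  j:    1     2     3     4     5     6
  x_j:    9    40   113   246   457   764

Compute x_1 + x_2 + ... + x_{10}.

1st diffs: 31, 73, 133, 211, 307.
2nd diffs: 42, 60, 78, 96.
3rd diffs: 18, 18, 18 (constant).
Newton forward-difference form: x_j = 9 + 31·C(j-1,1) + 42·C(j-1,2) + 18·C(j-1,3).
Continuing: 1185, 1738, 2441, 3312.
Summing j = 1..10 (10 terms) gives 10305.

10305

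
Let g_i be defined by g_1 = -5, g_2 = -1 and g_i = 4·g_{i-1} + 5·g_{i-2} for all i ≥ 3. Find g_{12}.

-48828121

g_3 = -29; g_4 = -121; g_5 = -629; g_6 = -3121; g_7 = -15629; g_8 = -78121; g_9 = -390629; g_{10} = -1953121; g_{11} = -9765629; g_{12} = -48828121.
(Characteristic roots are 5 and -1.)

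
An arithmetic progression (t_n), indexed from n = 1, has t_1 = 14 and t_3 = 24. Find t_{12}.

69

Common difference d = (24 - 14) / (3 - 1) = 5.
t_n = 14 + (n - 1)·5.
t_{12} = 14 + 11·5 = 69.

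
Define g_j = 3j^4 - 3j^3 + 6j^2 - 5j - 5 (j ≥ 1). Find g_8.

11091

g_8 = 3·8^4 - 3·8^3 + 6·8^2 - 5·8 - 5 = 11091.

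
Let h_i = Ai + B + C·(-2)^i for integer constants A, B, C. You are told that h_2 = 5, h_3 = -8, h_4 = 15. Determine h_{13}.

-8202

The three given values yield: 2A + B + 4C = 5; 3A + B - 8C = -8; 4A + B + 16C = 15.
Subtracting the first from the second: A - 12C = -13.
Subtracting the second from the third: A + 24C = 23.
Solving: C = 1, A = -1, then B = 3.
Hence h_{13} = -1·13 + 3 + 1·(-8192) = -8202.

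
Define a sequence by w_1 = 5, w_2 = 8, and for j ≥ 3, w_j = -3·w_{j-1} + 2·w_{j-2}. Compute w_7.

Applying the relation repeatedly:
w_3 = -14  w_4 = 58  w_5 = -202  w_6 = 722  w_7 = -2570.

-2570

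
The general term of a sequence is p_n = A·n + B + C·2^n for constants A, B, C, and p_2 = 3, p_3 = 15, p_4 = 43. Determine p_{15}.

Plug in n = 2, 3, 4: 2A + B + 4C = 3; 3A + B + 8C = 15; 4A + B + 16C = 43.
Subtracting the first from the second: A + 4C = 12.
Subtracting the second from the third: A + 8C = 28.
Solving: C = 4, A = -4, then B = -5.
So p_n = -4·n + (-5) + 4·2^n; at n=15 this is 131007.

131007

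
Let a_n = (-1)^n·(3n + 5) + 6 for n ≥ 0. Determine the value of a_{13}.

-38

(-1)^13 = -1; 3n + 5 at n=13 is 44; so a_{13} = -38.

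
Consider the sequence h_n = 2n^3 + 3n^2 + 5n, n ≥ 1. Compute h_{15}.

h_{15} = 2·15^3 + 3·15^2 + 5·15 = 7500.

7500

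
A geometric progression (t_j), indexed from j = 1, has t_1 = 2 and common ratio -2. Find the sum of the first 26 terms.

-44739242

t_j = 2·(-2)^(j-1).
S = 2·((-2)^26 - 1)/(-2 - 1) = 2·(67108864 - 1)/(-3) = -44739242.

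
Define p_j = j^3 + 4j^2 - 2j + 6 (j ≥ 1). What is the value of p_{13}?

p_{13} = 1·13^3 + 4·13^2 - 2·13 + 6 = 2853.

2853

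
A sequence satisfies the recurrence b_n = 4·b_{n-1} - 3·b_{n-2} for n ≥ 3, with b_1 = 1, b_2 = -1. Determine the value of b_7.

-727

Applying the relation repeatedly:
b_3 = -7, b_4 = -25, b_5 = -79, b_6 = -241, b_7 = -727.
(Characteristic roots are 3 and 1.)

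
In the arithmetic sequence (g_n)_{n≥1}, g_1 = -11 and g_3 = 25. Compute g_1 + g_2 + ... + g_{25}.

Common difference d = (25 - (-11)) / (3 - 1) = 18.
g_n = -11 + (n - 1)·18.
g_{25} = 421; S = 25·(-11 + 421)/2 = 5125.

5125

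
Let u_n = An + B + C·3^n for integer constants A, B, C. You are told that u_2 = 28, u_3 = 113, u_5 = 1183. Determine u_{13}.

Write the equations: 2A + B + 9C = 28; 3A + B + 27C = 113; 5A + B + 243C = 1183.
Subtracting the first from the second: A + 18C = 85.
Subtracting the second from the third: 2A + 216C = 1070.
Solving: C = 5, A = -5, then B = -7.
Hence u_{13} = -5·13 + (-7) + 5·1594323 = 7971543.

7971543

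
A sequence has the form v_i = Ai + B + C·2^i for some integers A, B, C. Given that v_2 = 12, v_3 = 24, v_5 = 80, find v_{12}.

Write the equations: 2A + B + 4C = 12; 3A + B + 8C = 24; 5A + B + 32C = 80.
Subtracting the first from the second: A + 4C = 12.
Subtracting the second from the third: 2A + 24C = 56.
Solving: C = 2, A = 4, then B = -4.
So v_i = 4·i + (-4) + 2·2^i; at i=12 this is 8236.

8236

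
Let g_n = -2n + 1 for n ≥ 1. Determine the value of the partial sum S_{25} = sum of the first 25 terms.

Over n = 1..25: Σn = 325.
Total = (-2)·325 + (1)·25 = -625.

-625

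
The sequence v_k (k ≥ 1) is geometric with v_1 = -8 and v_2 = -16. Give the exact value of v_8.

-1024

Common ratio r = 2.
v_k = (-8)·2^(k-1).
v_8 = (-8)·2^7 = -1024.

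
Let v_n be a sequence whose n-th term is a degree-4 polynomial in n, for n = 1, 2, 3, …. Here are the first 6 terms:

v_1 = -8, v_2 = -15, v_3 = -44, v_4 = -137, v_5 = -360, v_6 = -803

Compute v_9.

-4712

1st diffs: -7, -29, -93, -223, -443.
2nd diffs: -22, -64, -130, -220.
3rd diffs: -42, -66, -90.
4th diffs: -24, -24 (constant).
So v_n = -n^4 + 3n^3 - 4n^2 - n - 5.
Evaluating at n = 9 gives v_9 = -4712.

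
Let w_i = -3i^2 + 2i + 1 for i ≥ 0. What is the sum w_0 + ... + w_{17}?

-5031

Over i = 0..17: Σi = 153, Σi² = 1785.
Total = (-3)·1785 + (2)·153 + (1)·18 = -5031.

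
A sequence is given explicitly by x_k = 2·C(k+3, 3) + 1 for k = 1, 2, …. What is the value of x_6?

C(9, 3) = 84, so x_6 = 169.

169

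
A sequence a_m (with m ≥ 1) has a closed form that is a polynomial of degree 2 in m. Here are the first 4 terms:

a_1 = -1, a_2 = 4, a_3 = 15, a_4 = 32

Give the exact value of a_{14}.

532

1st diffs: 5, 11, 17.
2nd diffs: 6, 6 (constant).
Newton forward-difference form: a_m = -1 + 5·C(m-1,1) + 6·C(m-1,2).
At m = 14: m-1 = 13, so a_{14} = -1 + 65 + 468 = 532.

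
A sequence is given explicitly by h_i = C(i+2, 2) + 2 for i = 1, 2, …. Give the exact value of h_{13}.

C(15, 2) = 105, so h_{13} = 107.

107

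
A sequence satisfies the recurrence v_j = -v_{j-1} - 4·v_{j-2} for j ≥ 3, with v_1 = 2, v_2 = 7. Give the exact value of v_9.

729

v_3 = -15; v_4 = -13; v_5 = 73; v_6 = -21; v_7 = -271; v_8 = 355; v_9 = 729.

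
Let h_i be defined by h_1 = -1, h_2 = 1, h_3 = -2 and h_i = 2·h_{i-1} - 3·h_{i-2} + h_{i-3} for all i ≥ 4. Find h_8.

33

Iterate the recurrence:
h_4 = -8; h_5 = -9; h_6 = 4; h_7 = 27; h_8 = 33.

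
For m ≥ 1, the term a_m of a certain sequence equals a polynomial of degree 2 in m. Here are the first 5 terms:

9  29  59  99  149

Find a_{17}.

1st diffs: 20, 30, 40, 50.
2nd diffs: 10, 10, 10 (constant).
Newton forward-difference form: a_m = 9 + 20·C(m-1,1) + 10·C(m-1,2).
At m = 17: m-1 = 16, so a_{17} = 9 + 320 + 1200 = 1529.

1529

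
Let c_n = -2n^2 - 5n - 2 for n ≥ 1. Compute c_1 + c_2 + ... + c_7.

-434

Over n = 1..7: Σn = 28, Σn² = 140.
Total = (-2)·140 + (-5)·28 + (-2)·7 = -434.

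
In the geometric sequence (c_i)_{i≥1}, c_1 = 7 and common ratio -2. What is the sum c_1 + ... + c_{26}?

-156587347

c_i = 7·(-2)^(i-1).
S = 7·((-2)^26 - 1)/(-2 - 1) = 7·(67108864 - 1)/(-3) = -156587347.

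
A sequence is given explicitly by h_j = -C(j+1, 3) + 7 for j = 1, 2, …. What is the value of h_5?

C(6, 3) = 20, so h_5 = -13.

-13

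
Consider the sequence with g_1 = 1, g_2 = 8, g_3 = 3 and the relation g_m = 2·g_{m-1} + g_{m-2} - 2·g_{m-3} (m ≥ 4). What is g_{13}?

2731

Compute successive terms:
g_4 = 12  g_5 = 11  g_6 = 28  g_7 = 43  g_8 = 92  g_9 = 171  g_{10} = 348  g_{11} = 683  g_{12} = 1372  g_{13} = 2731.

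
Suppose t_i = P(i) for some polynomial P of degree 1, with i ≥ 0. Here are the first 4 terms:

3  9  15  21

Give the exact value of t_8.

51

1st diffs: 6, 6, 6 (constant).
So t_i = 6i + 3.
Evaluating at i = 8 gives t_8 = 51.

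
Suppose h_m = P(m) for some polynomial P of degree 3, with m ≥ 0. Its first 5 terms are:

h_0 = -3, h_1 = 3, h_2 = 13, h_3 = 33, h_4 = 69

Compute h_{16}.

1st diffs: 6, 10, 20, 36.
2nd diffs: 4, 10, 16.
3rd diffs: 6, 6 (constant).
Newton forward-difference form: h_m = -3 + 6·C(m,1) + 4·C(m,2) + 6·C(m,3).
At m = 16: m = 16, so h_{16} = -3 + 96 + 480 + 3360 = 3933.

3933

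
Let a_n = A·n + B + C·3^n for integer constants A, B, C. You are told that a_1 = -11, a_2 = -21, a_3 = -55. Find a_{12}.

Write the equations: A + B + 3C = -11; 2A + B + 9C = -21; 3A + B + 27C = -55.
Subtracting the first from the second: A + 6C = -10.
Subtracting the second from the third: A + 18C = -34.
Solving: C = -2, A = 2, then B = -7.
Therefore a_{12} = 24 + (-7) + (-2)·531441 = -1062865.

-1062865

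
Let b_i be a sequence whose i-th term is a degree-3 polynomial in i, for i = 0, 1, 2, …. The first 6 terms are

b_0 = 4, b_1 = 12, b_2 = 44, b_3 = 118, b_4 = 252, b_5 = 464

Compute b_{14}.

8852

1st diffs: 8, 32, 74, 134, 212.
2nd diffs: 24, 42, 60, 78.
3rd diffs: 18, 18, 18 (constant).
Newton forward-difference form: b_i = 4 + 8·C(i,1) + 24·C(i,2) + 18·C(i,3).
At i = 14: i = 14, so b_{14} = 4 + 112 + 2184 + 6552 = 8852.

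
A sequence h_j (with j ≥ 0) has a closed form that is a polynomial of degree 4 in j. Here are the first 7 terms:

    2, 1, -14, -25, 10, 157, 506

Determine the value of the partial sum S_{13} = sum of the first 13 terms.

39702

1st diffs: -1, -15, -11, 35, 147, 349.
2nd diffs: -14, 4, 46, 112, 202.
3rd diffs: 18, 42, 66, 90.
4th diffs: 24, 24, 24 (constant).
So h_j = j^4 - 3j^3 - 5j^2 + 6j + 2.
Continuing: …, 1171, 2290, 4025, 6562, …, h_{12} = 14906.
Summing j = 0..12 (13 terms) gives 39702.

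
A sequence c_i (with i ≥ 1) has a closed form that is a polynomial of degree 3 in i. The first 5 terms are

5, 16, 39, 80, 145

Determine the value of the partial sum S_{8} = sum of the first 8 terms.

1st diffs: 11, 23, 41, 65.
2nd diffs: 12, 18, 24.
3rd diffs: 6, 6 (constant).
So c_i = i^3 + 4i.
Continuing: 240, 371, 544.
Summing i = 1..8 (8 terms) gives 1440.

1440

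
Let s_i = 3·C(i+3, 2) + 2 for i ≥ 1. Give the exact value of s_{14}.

410

C(17, 2) = 136, so s_{14} = 410.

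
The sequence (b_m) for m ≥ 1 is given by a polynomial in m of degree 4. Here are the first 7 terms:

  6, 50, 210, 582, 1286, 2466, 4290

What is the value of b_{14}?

1st diffs: 44, 160, 372, 704, 1180, 1824.
2nd diffs: 116, 212, 332, 476, 644.
3rd diffs: 96, 120, 144, 168.
4th diffs: 24, 24, 24 (constant).
Newton forward-difference form: b_m = 6 + 44·C(m-1,1) + 116·C(m-1,2) + 96·C(m-1,3) + 24·C(m-1,4).
At m = 14: m-1 = 13, so b_{14} = 6 + 572 + 9048 + 27456 + 17160 = 54242.

54242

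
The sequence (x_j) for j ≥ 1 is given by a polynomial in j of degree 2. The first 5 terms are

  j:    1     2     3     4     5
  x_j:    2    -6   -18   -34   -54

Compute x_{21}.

1st diffs: -8, -12, -16, -20.
2nd diffs: -4, -4, -4 (constant).
Newton forward-difference form: x_j = 2 + (-8)·C(j-1,1) + (-4)·C(j-1,2).
At j = 21: j-1 = 20, so x_{21} = 2 - 160 - 760 = -918.

-918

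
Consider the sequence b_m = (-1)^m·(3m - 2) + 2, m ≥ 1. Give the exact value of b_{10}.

(-1)^10 = 1; 3m - 2 at m=10 is 28; so b_{10} = 30.

30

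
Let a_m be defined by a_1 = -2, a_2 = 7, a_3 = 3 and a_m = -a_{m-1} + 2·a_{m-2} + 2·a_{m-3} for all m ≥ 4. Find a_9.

73

Applying the relation repeatedly:
a_4 = 7; a_5 = 13; a_6 = 7; a_7 = 33; a_8 = 7; a_9 = 73.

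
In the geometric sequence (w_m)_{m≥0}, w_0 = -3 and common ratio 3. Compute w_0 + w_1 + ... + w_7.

-9840

w_m = (-3)·3^(m-0).
S = (-3)·(3^8 - 1)/(3 - 1) = (-3)·(6561 - 1)/(2) = -9840.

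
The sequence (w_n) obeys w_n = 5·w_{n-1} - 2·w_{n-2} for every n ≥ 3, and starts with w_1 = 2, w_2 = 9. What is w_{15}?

3327174229

Step forward from the initial values:
w_3 = 41;  w_4 = 187;  w_5 = 853;  …;  w_{12} = 35053987;  w_{13} = 159900613;  w_{14} = 729395091;  w_{15} = 3327174229.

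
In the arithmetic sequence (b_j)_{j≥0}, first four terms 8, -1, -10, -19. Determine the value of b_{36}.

Common difference d = -9.
b_j = 8 + (j - 0)·(-9).
b_{36} = 8 + 36·(-9) = -316.

-316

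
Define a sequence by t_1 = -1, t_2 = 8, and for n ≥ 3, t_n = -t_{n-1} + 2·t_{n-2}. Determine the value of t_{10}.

t_3 = -10, t_4 = 26, t_5 = -46, t_6 = 98, t_7 = -190, t_8 = 386, t_9 = -766, t_{10} = 1538.
(Characteristic roots are 1 and -2.)

1538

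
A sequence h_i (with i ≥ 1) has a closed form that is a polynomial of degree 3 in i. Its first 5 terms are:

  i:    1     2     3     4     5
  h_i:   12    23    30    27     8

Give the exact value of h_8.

-205

1st diffs: 11, 7, -3, -19.
2nd diffs: -4, -10, -16.
3rd diffs: -6, -6 (constant).
Newton forward-difference form: h_i = 12 + 11·C(i-1,1) + (-4)·C(i-1,2) + (-6)·C(i-1,3).
At i = 8: i-1 = 7, so h_8 = 12 + 77 - 84 - 210 = -205.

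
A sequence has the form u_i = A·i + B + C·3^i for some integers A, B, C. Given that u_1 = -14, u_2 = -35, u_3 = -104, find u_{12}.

The three given values yield: A + B + 3C = -14; 2A + B + 9C = -35; 3A + B + 27C = -104.
Subtracting the first from the second: A + 6C = -21.
Subtracting the second from the third: A + 18C = -69.
Solving: C = -4, A = 3, then B = -5.
Therefore u_{12} = 36 + (-5) + (-4)·531441 = -2125733.

-2125733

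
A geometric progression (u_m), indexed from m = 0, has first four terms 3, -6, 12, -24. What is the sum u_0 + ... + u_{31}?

-4294967295

Common ratio r = -2.
u_m = 3·(-2)^(m-0).
S = 3·((-2)^32 - 1)/(-2 - 1) = 3·(4294967296 - 1)/(-3) = -4294967295.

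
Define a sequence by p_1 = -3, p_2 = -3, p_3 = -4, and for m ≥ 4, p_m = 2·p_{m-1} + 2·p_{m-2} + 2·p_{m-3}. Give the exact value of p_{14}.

Compute successive terms:
p_4 = -20  p_5 = -54  p_6 = -156  …  p_{11} = -33352  p_{12} = -97376  p_{13} = -284304  p_{14} = -830064.

-830064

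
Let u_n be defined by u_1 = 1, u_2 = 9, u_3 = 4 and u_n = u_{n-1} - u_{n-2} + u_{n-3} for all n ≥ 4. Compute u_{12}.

u_4 = -4  u_5 = 1  u_6 = 9  u_7 = 4  u_8 = -4  u_9 = 1  u_{10} = 9  u_{11} = 4  u_{12} = -4.

-4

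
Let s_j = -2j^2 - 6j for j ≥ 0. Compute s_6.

-108

s_6 = -2·6^2 - 6·6 = -108.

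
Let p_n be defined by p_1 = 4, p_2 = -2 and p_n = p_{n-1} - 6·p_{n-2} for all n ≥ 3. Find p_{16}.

-1301054

Applying the relation repeatedly:
p_3 = -26, p_4 = -14, p_5 = 142, …, p_{13} = -97106, p_{14} = 376738, p_{15} = 959374, p_{16} = -1301054.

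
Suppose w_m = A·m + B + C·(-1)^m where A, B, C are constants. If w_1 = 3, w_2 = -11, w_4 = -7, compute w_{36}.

57

At m = 1, 2, 4: A + B - C = 3; 2A + B + C = -11; 4A + B + C = -7.
Subtracting the first from the second: A + 2C = -14.
Subtracting the second from the third: 2A = 4.
Solving: C = -8, A = 2, then B = -7.
Therefore w_{36} = 72 + (-7) + (-8)·1 = 57.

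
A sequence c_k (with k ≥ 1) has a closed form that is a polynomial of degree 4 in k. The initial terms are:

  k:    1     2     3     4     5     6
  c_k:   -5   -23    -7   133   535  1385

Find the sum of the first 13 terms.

134381

1st diffs: -18, 16, 140, 402, 850.
2nd diffs: 34, 124, 262, 448.
3rd diffs: 90, 138, 186.
4th diffs: 48, 48 (constant).
Newton forward-difference form: c_k = -5 + (-18)·C(k-1,1) + 34·C(k-1,2) + 90·C(k-1,3) + 48·C(k-1,4).
Continuing: …, 2917, 5413, 9203, 14665, …, c_{13} = 45583.
Summing k = 1..13 (13 terms) gives 134381.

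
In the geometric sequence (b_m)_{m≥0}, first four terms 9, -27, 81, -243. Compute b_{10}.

531441

Common ratio r = -3.
b_m = 9·(-3)^(m-0).
b_{10} = 9·(-3)^10 = 531441.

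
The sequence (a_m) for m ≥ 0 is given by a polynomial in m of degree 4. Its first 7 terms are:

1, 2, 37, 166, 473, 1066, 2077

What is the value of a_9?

9298

1st diffs: 1, 35, 129, 307, 593, 1011.
2nd diffs: 34, 94, 178, 286, 418.
3rd diffs: 60, 84, 108, 132.
4th diffs: 24, 24, 24 (constant).
So a_m = m^4 + 4m^3 - 2m^2 - 2m + 1.
Evaluating at m = 9 gives a_9 = 9298.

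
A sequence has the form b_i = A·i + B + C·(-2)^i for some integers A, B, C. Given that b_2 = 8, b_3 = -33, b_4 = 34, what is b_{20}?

3145634

Write the equations: 2A + B + 4C = 8; 3A + B - 8C = -33; 4A + B + 16C = 34.
Subtracting the first from the second: A - 12C = -41.
Subtracting the second from the third: A + 24C = 67.
Solving: C = 3, A = -5, then B = 6.
Therefore b_{20} = -100 + 6 + 3·1048576 = 3145634.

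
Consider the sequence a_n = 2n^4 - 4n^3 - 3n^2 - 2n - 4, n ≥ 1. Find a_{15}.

87041

a_{15} = 2·15^4 - 4·15^3 - 3·15^2 - 2·15 - 4 = 87041.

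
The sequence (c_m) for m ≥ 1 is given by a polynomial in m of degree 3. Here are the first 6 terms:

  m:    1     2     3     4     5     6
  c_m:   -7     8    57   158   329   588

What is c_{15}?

1st diffs: 15, 49, 101, 171, 259.
2nd diffs: 34, 52, 70, 88.
3rd diffs: 18, 18, 18 (constant).
So c_m = 3m^3 - m^2 - 3m - 6.
Evaluating at m = 15 gives c_{15} = 9849.

9849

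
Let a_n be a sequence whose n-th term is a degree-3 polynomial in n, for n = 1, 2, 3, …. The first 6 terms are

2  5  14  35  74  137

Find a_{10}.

749

1st diffs: 3, 9, 21, 39, 63.
2nd diffs: 6, 12, 18, 24.
3rd diffs: 6, 6, 6 (constant).
So a_n = n^3 - 3n^2 + 5n - 1.
Evaluating at n = 10 gives a_{10} = 749.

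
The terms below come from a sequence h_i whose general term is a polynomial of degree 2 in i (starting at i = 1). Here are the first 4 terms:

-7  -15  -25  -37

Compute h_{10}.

-151

1st diffs: -8, -10, -12.
2nd diffs: -2, -2 (constant).
So h_i = -i^2 - 5i - 1.
Evaluating at i = 10 gives h_{10} = -151.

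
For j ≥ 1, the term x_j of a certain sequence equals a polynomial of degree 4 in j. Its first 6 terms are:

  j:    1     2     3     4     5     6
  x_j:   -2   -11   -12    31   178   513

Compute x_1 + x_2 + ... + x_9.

1st diffs: -9, -1, 43, 147, 335.
2nd diffs: 8, 44, 104, 188.
3rd diffs: 36, 60, 84.
4th diffs: 24, 24 (constant).
So x_j = j^4 - 4j^3 + 3j^2 - 5j + 3.
Continuing: 1144, 2203, 3846.
Summing j = 1..9 (9 terms) gives 7890.

7890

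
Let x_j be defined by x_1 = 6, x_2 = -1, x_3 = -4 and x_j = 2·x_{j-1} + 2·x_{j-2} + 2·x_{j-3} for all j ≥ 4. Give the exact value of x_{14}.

-76240

Step forward from the initial values:
x_4 = 2;  x_5 = -6;  x_6 = -16;  …;  x_{11} = -3064;  x_{12} = -8944;  x_{13} = -26112;  x_{14} = -76240.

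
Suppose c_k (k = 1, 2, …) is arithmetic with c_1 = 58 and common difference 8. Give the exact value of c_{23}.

234

c_k = 58 + (k - 1)·8.
c_{23} = 58 + 22·8 = 234.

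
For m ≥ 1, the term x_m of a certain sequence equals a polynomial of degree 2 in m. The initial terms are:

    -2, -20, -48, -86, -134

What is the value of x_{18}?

1st diffs: -18, -28, -38, -48.
2nd diffs: -10, -10, -10 (constant).
Newton forward-difference form: x_m = -2 + (-18)·C(m-1,1) + (-10)·C(m-1,2).
At m = 18: m-1 = 17, so x_{18} = -2 - 306 - 1360 = -1668.

-1668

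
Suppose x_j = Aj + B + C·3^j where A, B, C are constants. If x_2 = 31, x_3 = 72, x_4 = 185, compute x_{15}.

28697892

The three given values yield: 2A + B + 9C = 31; 3A + B + 27C = 72; 4A + B + 81C = 185.
Subtracting the first from the second: A + 18C = 41.
Subtracting the second from the third: A + 54C = 113.
Solving: C = 2, A = 5, then B = 3.
Hence x_{15} = 5·15 + 3 + 2·14348907 = 28697892.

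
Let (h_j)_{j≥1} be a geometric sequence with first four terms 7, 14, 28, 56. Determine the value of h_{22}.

Common ratio r = 2.
h_j = 7·2^(j-1).
h_{22} = 7·2^21 = 14680064.

14680064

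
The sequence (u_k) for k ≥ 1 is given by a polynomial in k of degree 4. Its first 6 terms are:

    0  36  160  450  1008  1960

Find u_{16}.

1st diffs: 36, 124, 290, 558, 952.
2nd diffs: 88, 166, 268, 394.
3rd diffs: 78, 102, 126.
4th diffs: 24, 24 (constant).
Newton forward-difference form: u_k = 36·C(k-1,1) + 88·C(k-1,2) + 78·C(k-1,3) + 24·C(k-1,4).
At k = 16: k-1 = 15, so u_{16} = 540 + 9240 + 35490 + 32760 = 78030.

78030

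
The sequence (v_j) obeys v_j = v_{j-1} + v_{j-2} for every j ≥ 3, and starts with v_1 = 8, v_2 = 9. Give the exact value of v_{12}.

Applying the relation repeatedly:
v_3 = 17  v_4 = 26  v_5 = 43  v_6 = 69  v_7 = 112  v_8 = 181  v_9 = 293  v_{10} = 474  v_{11} = 767  v_{12} = 1241.

1241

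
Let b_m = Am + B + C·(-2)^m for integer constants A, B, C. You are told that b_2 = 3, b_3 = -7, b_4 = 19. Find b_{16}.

65563

Write the equations: 2A + B + 4C = 3; 3A + B - 8C = -7; 4A + B + 16C = 19.
Subtracting the first from the second: A - 12C = -10.
Subtracting the second from the third: A + 24C = 26.
Solving: C = 1, A = 2, then B = -5.
Hence b_{16} = 2·16 + (-5) + 1·65536 = 65563.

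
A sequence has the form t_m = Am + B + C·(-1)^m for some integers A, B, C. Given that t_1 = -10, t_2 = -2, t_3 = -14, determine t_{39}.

-86

Write the equations: A + B - C = -10; 2A + B + C = -2; 3A + B - C = -14.
Subtracting the first from the second: A + 2C = 8.
Subtracting the second from the third: A - 2C = -12.
Solving: C = 5, A = -2, then B = -3.
Therefore t_{39} = -78 + (-3) + 5·(-1) = -86.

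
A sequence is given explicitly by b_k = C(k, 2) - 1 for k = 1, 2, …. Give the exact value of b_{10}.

C(10, 2) = 45, so b_{10} = 44.

44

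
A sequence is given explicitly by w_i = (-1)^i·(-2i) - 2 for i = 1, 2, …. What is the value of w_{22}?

(-1)^22 = 1; -2i at i=22 is -44; so w_{22} = -46.

-46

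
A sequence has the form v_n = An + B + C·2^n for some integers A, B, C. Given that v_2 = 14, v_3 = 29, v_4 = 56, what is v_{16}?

The three given values yield: 2A + B + 4C = 14; 3A + B + 8C = 29; 4A + B + 16C = 56.
Subtracting the first from the second: A + 4C = 15.
Subtracting the second from the third: A + 8C = 27.
Solving: C = 3, A = 3, then B = -4.
Therefore v_{16} = 48 + (-4) + 3·65536 = 196652.

196652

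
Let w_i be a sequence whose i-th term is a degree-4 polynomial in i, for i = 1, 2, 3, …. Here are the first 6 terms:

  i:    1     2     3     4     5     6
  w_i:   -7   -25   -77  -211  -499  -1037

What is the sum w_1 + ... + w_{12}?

-51520

1st diffs: -18, -52, -134, -288, -538.
2nd diffs: -34, -82, -154, -250.
3rd diffs: -48, -72, -96.
4th diffs: -24, -24 (constant).
Newton forward-difference form: w_i = -7 + (-18)·C(i-1,1) + (-34)·C(i-1,2) + (-48)·C(i-1,3) + (-24)·C(i-1,4).
Continuing: …, -1945, -3367, -5471, -8449, …, w_{12} = -17915.
Summing i = 1..12 (12 terms) gives -51520.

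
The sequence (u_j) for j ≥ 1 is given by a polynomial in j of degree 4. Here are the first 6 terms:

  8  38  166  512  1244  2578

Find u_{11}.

29198

1st diffs: 30, 128, 346, 732, 1334.
2nd diffs: 98, 218, 386, 602.
3rd diffs: 120, 168, 216.
4th diffs: 48, 48 (constant).
Newton forward-difference form: u_j = 8 + 30·C(j-1,1) + 98·C(j-1,2) + 120·C(j-1,3) + 48·C(j-1,4).
At j = 11: j-1 = 10, so u_{11} = 8 + 300 + 4410 + 14400 + 10080 = 29198.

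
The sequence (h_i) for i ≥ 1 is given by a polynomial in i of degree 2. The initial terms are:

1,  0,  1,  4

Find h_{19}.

289

1st diffs: -1, 1, 3.
2nd diffs: 2, 2 (constant).
Newton forward-difference form: h_i = 1 + (-1)·C(i-1,1) + 2·C(i-1,2).
At i = 19: i-1 = 18, so h_{19} = 1 - 18 + 306 = 289.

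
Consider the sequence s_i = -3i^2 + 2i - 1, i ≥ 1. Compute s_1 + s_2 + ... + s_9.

-774

Over i = 1..9: Σi = 45, Σi² = 285.
Total = (-3)·285 + (2)·45 + (-1)·9 = -774.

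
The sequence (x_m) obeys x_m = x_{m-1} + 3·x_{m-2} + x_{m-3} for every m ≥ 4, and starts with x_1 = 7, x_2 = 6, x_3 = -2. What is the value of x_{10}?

Applying the relation repeatedly:
x_4 = 23;  x_5 = 23;  x_6 = 90;  x_7 = 182;  x_8 = 475;  x_9 = 1111;  x_{10} = 2718.

2718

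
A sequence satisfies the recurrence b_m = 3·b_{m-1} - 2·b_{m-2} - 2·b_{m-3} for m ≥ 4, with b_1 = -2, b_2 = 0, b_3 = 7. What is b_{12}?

Applying the relation repeatedly:
b_4 = 25; b_5 = 61; b_6 = 119; b_7 = 185; b_8 = 195; b_9 = -23; b_{10} = -829; b_{11} = -2831; b_{12} = -6789.

-6789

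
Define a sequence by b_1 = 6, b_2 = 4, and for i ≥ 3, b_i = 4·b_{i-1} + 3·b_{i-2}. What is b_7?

Compute successive terms:
b_3 = 34  b_4 = 148  b_5 = 694  b_6 = 3220  b_7 = 14962.

14962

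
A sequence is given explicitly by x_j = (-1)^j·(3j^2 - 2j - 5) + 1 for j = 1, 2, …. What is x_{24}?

1676

(-1)^24 = 1; 3j^2 - 2j - 5 at j=24 is 1675; so x_{24} = 1676.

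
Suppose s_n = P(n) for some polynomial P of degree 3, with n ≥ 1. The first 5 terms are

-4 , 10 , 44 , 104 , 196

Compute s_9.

1st diffs: 14, 34, 60, 92.
2nd diffs: 20, 26, 32.
3rd diffs: 6, 6 (constant).
So s_n = n^3 + 4n^2 - 5n - 4.
Evaluating at n = 9 gives s_9 = 1004.

1004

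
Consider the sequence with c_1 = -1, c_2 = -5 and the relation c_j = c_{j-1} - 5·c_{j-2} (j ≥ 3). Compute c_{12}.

-7100

Iterate the recurrence:
c_3 = 0;  c_4 = 25;  c_5 = 25;  c_6 = -100;  c_7 = -225;  c_8 = 275;  c_9 = 1400;  c_{10} = 25;  c_{11} = -6975;  c_{12} = -7100.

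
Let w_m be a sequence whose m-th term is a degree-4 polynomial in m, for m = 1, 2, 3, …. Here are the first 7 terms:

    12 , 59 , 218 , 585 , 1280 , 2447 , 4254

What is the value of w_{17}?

1st diffs: 47, 159, 367, 695, 1167, 1807.
2nd diffs: 112, 208, 328, 472, 640.
3rd diffs: 96, 120, 144, 168.
4th diffs: 24, 24, 24 (constant).
So w_m = m^4 + 6m^3 - 5m^2 + 5m + 5.
Evaluating at m = 17 gives w_{17} = 111644.

111644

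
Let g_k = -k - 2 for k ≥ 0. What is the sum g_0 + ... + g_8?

-54

Over k = 0..8: Σk = 36.
Total = (-1)·36 + (-2)·9 = -54.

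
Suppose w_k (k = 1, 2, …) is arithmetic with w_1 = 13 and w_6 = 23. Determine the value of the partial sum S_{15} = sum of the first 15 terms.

Common difference d = (23 - 13) / (6 - 1) = 2.
w_k = 13 + (k - 1)·2.
w_{15} = 41; S = 15·(13 + 41)/2 = 405.

405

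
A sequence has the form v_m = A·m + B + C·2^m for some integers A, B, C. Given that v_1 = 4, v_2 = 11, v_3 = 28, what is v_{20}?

5242817

Plug in m = 1, 2, 3: A + B + 2C = 4; 2A + B + 4C = 11; 3A + B + 8C = 28.
Subtracting the first from the second: A + 2C = 7.
Subtracting the second from the third: A + 4C = 17.
Solving: C = 5, A = -3, then B = -3.
Therefore v_{20} = -60 + (-3) + 5·1048576 = 5242817.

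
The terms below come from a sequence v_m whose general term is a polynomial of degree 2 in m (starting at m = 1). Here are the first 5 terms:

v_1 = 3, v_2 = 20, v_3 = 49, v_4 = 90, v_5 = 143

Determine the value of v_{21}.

2623

1st diffs: 17, 29, 41, 53.
2nd diffs: 12, 12, 12 (constant).
So v_m = 6m^2 - m - 2.
Evaluating at m = 21 gives v_{21} = 2623.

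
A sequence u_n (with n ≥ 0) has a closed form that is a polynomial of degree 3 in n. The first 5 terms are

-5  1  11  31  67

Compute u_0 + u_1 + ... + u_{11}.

1st diffs: 6, 10, 20, 36.
2nd diffs: 4, 10, 16.
3rd diffs: 6, 6 (constant).
So u_n = n^3 - n^2 + 6n - 5.
Continuing: …, 125, 211, 331, 491, …, u_{11} = 1271.
Summing n = 0..11 (12 terms) gives 4186.

4186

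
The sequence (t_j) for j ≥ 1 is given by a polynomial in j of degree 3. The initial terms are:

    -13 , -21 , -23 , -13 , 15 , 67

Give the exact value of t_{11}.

897

1st diffs: -8, -2, 10, 28, 52.
2nd diffs: 6, 12, 18, 24.
3rd diffs: 6, 6, 6 (constant).
Newton forward-difference form: t_j = -13 + (-8)·C(j-1,1) + 6·C(j-1,2) + 6·C(j-1,3).
At j = 11: j-1 = 10, so t_{11} = -13 - 80 + 270 + 720 = 897.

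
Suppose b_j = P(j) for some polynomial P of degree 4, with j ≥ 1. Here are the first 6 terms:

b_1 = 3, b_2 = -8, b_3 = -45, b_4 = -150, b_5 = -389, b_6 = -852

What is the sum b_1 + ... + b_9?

1st diffs: -11, -37, -105, -239, -463.
2nd diffs: -26, -68, -134, -224.
3rd diffs: -42, -66, -90.
4th diffs: -24, -24 (constant).
Newton forward-difference form: b_j = 3 + (-11)·C(j-1,1) + (-26)·C(j-1,2) + (-42)·C(j-1,3) + (-24)·C(j-1,4).
Continuing: -1653, -2930, -4845.
Summing j = 1..9 (9 terms) gives -10869.

-10869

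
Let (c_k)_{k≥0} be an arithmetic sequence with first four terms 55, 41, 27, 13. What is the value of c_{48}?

-617

Common difference d = -14.
c_k = 55 + (k - 0)·(-14).
c_{48} = 55 + 48·(-14) = -617.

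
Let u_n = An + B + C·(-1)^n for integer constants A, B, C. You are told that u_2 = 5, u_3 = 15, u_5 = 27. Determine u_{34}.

197

The three given values yield: 2A + B + C = 5; 3A + B - C = 15; 5A + B - C = 27.
Subtracting the first from the second: A - 2C = 10.
Subtracting the second from the third: 2A = 12.
Solving: C = -2, A = 6, then B = -5.
So u_n = 6·n + (-5) + (-2)·(-1)^n; at n=34 this is 197.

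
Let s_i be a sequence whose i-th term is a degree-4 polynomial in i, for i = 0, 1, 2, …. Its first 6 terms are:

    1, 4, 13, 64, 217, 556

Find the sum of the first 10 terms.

1st diffs: 3, 9, 51, 153, 339.
2nd diffs: 6, 42, 102, 186.
3rd diffs: 36, 60, 84.
4th diffs: 24, 24 (constant).
Newton forward-difference form: s_i = 1 + 3·C(i,1) + 6·C(i,2) + 36·C(i,3) + 24·C(i,4).
Continuing: 1189, 2248, 3889, 6292.
Summing i = 0..9 (10 terms) gives 14473.

14473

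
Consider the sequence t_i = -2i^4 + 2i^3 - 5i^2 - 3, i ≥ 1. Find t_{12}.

-38739

t_{12} = -2·12^4 + 2·12^3 - 5·12^2 - 3 = -38739.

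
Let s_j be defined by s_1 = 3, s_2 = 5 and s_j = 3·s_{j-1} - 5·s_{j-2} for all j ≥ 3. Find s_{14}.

-24475

Applying the relation repeatedly:
s_3 = 0;  s_4 = -25;  s_5 = -75;  …;  s_{11} = -3675;  s_{12} = -19900;  s_{13} = -41325;  s_{14} = -24475.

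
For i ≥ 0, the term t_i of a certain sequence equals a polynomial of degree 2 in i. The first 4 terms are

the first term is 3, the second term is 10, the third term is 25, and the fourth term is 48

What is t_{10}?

1st diffs: 7, 15, 23.
2nd diffs: 8, 8 (constant).
Newton forward-difference form: t_i = 3 + 7·C(i,1) + 8·C(i,2).
At i = 10: i = 10, so t_{10} = 3 + 70 + 360 = 433.

433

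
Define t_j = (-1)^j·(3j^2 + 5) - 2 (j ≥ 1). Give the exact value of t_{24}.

(-1)^24 = 1; 3j^2 + 5 at j=24 is 1733; so t_{24} = 1731.

1731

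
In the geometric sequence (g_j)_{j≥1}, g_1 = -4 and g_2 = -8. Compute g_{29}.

-1073741824

Common ratio r = 2.
g_j = (-4)·2^(j-1).
g_{29} = (-4)·2^28 = -1073741824.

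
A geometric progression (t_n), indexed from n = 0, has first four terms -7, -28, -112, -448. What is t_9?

Common ratio r = 4.
t_n = (-7)·4^(n-0).
t_9 = (-7)·4^9 = -1835008.

-1835008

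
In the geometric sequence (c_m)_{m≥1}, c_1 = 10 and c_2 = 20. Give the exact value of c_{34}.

Common ratio r = 2.
c_m = 10·2^(m-1).
c_{34} = 10·2^33 = 85899345920.

85899345920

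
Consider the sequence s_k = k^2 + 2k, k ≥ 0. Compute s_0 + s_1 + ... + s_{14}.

Over k = 0..14: Σk = 105, Σk² = 1015.
Total = (1)·1015 + (2)·105 = 1225.

1225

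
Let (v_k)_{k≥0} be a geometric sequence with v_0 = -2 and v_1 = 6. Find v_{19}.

2324522934

Common ratio r = -3.
v_k = (-2)·(-3)^(k-0).
v_{19} = (-2)·(-3)^19 = 2324522934.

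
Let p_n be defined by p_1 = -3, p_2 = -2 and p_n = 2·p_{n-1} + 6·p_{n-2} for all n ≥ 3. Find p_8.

Iterate the recurrence:
p_3 = -22  p_4 = -56  p_5 = -244  p_6 = -824  p_7 = -3112  p_8 = -11168.

-11168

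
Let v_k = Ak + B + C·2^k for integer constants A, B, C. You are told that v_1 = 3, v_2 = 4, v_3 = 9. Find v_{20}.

2097094

Write the equations: A + B + 2C = 3; 2A + B + 4C = 4; 3A + B + 8C = 9.
Subtracting the first from the second: A + 2C = 1.
Subtracting the second from the third: A + 4C = 5.
Solving: C = 2, A = -3, then B = 2.
Hence v_{20} = -3·20 + 2 + 2·1048576 = 2097094.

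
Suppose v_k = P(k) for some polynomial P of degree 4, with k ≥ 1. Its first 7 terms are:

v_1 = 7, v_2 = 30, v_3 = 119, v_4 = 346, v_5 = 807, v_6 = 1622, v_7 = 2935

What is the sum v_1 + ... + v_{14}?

146335

1st diffs: 23, 89, 227, 461, 815, 1313.
2nd diffs: 66, 138, 234, 354, 498.
3rd diffs: 72, 96, 120, 144.
4th diffs: 24, 24, 24 (constant).
Newton forward-difference form: v_k = 7 + 23·C(k-1,1) + 66·C(k-1,2) + 72·C(k-1,3) + 24·C(k-1,4).
Continuing: …, 4914, 7751, 11662, 16887, …, v_{14} = 43206.
Summing k = 1..14 (14 terms) gives 146335.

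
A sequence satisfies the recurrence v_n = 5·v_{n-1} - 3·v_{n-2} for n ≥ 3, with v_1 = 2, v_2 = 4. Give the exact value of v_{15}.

Applying the relation repeatedly:
v_3 = 14, v_4 = 58, v_5 = 248, …, v_{12} = 6763378, v_{13} = 29101298, v_{14} = 125216356, v_{15} = 538777886.

538777886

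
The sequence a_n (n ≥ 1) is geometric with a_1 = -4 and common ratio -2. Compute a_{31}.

a_n = (-4)·(-2)^(n-1).
a_{31} = (-4)·(-2)^30 = -4294967296.

-4294967296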